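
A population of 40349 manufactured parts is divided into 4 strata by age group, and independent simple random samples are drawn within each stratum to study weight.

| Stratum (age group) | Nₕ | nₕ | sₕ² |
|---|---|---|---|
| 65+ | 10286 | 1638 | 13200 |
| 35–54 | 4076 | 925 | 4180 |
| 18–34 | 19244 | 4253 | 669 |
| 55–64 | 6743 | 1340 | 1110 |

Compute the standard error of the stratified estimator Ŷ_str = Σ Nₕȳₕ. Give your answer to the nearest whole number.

29162

Var(Ŷ_str) = Σₕ Nₕ²(1 − fₕ)sₕ²/nₕ.
65+: 10286²·(1 − 1638/10286)·13200/1638 = 7.1684001 × 10^8.
35–54: 4076²·(1 − 925/4076)·4180/925 = 5.8038627 × 10^7.
18–34: 19244²·(1 − 4253/19244)·669/4253 = 4.5379185 × 10^7.
55–64: 6743²·(1 − 1340/6743)·1110/1340 = 3.0179102 × 10^7.
Sum = 8.5043692 × 10^8.
SE = √(8.5043692 × 10^8) = 29162.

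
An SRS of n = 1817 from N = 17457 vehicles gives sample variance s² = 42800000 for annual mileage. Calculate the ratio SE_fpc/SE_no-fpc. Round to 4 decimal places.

f = n/N = 1817/17457 = 0.10408432.
SE_no-fpc = √(s²/n) = 153.4774; SE_fpc = √((1−f)s²/n) = 145.27069.
Ratio = √(1−f) = 0.94652822.

0.9465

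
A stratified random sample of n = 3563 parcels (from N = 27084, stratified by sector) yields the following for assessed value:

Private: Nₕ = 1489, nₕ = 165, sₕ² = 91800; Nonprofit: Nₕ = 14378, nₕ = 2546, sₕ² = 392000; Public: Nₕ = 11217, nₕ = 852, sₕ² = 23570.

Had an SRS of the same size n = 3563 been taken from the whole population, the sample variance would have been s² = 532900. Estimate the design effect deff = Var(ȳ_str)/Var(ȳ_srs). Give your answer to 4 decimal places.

0.3202

Var(ȳ_str) = Σ Wₕ²(1−fₕ)sₕ²/nₕ with Wₕ = Nₕ/27084:
  Private: (1489/27084)²·(1−165/1489)·91800/165 = 1.4952569
  Nonprofit: (14378/27084)²·(1−2546/14378)·392000/2546 = 35.707439
  Public: (11217/27084)²·(1−852/11217)·23570/852 = 4.3847052
  → Var(ȳ_str) = 41.587401.
Var(ȳ_srs) = (1 − 3563/27084)·532900/3563 = 129.88915.
deff = 41.587401 / 129.88915 = 0.3202.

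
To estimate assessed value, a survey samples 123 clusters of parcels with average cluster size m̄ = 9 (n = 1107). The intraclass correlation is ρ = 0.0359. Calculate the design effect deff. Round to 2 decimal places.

deff = 1 + (9 − 1)·0.0359 = 1 + 0.2872 = 1.2872.

1.29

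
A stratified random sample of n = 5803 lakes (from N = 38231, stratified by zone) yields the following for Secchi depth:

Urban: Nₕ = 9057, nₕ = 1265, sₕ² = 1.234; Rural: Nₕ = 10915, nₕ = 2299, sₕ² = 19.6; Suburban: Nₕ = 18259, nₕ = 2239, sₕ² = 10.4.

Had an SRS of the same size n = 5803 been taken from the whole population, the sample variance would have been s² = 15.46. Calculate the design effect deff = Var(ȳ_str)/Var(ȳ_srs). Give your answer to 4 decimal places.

Var(ȳ_str) = Σ Wₕ²(1−fₕ)sₕ²/nₕ with Wₕ = Nₕ/38231:
  Urban: (9057/38231)²·(1−1265/9057)·1.234/1265 = 4.7100621 × 10^-5
  Rural: (10915/38231)²·(1−2299/10915)·19.6/2299 = 5.4854873 × 10^-4
  Suburban: (18259/38231)²·(1−2239/18259)·10.4/2239 = 9.2958141 × 10^-4
  → Var(ȳ_str) = 0.0015252308.
Var(ȳ_srs) = (1 − 5803/38231)·15.46/5803 = 0.0022597554.
deff = 0.0015252308 / 0.0022597554 = 0.6750.

0.6750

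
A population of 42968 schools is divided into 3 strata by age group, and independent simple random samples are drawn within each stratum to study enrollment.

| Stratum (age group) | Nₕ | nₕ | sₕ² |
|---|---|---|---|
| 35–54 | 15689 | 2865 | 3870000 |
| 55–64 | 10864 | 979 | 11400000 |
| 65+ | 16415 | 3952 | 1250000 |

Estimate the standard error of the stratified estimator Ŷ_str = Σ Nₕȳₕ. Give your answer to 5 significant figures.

1.2598 × 10^6

Var(Ŷ_str) = Σₕ Nₕ²(1 − fₕ)sₕ²/nₕ.
35–54: 15689²·(1 − 2865/15689)·3870000/2865 = 2.7177225 × 10^11.
55–64: 10864²·(1 − 979/10864)·11400000/979 = 1.2505141 × 10^12.
65+: 16415²·(1 − 3952/16415)·1250000/3952 = 6.4707789 × 10^10.
Sum = 1.5869941 × 10^12.
SE = √(1.5869941 × 10^12) = 1.2598 × 10^6.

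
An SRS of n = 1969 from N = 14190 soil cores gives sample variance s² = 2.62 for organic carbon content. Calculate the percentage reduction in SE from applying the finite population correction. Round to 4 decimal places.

7.1970

f = n/N = 1969/14190 = 0.13875969.
SE_no-fpc = √(s²/n) = 0.036477729; SE_fpc = √((1−f)s²/n) = 0.033852439.
Ratio = √(1−f) = 0.92803034. Reduction = 100·(1 − 0.92803034) = 7.1970%.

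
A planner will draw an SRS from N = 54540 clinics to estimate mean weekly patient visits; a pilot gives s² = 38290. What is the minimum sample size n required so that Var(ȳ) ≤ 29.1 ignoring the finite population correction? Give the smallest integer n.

1316

Without fpc, n₀ = s²/D = 38290/29.1 = 1315.8076.
Rounding up, n = 1316.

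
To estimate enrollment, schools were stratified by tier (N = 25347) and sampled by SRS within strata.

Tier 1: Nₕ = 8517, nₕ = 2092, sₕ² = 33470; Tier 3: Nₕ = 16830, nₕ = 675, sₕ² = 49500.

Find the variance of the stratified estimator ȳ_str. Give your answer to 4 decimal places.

Var(ȳ_str) = Σₕ Wₕ²(1 − fₕ)sₕ²/nₕ with Wₕ = Nₕ/N, N = 25347.
Tier 1: Wₕ = 0.33601610; term = 0.33601610²·(1 − 0.24562639)·33470/2092 = 1.3627013.
Tier 3: Wₕ = 0.66398390; term = 0.66398390²·(1 − 0.04010695)·49500/675 = 31.034116.
Sum = 32.396817.

32.3968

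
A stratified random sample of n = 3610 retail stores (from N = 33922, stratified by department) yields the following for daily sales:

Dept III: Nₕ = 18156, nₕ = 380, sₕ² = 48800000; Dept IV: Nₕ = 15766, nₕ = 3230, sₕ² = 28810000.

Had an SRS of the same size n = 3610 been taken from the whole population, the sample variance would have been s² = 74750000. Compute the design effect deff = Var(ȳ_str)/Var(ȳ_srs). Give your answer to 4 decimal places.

Var(ȳ_str) = Σ Wₕ²(1−fₕ)sₕ²/nₕ with Wₕ = Nₕ/33922:
  Dept III: (18156/33922)²·(1−380/18156)·48800000/380 = 36018.659
  Dept IV: (15766/33922)²·(1−3230/15766)·28810000/3230 = 1531.9985
  → Var(ȳ_str) = 37550.658.
Var(ȳ_srs) = (1 − 3610/33922)·74750000/3610 = 18502.786.
deff = 37550.658 / 18502.786 = 2.0295.

2.0295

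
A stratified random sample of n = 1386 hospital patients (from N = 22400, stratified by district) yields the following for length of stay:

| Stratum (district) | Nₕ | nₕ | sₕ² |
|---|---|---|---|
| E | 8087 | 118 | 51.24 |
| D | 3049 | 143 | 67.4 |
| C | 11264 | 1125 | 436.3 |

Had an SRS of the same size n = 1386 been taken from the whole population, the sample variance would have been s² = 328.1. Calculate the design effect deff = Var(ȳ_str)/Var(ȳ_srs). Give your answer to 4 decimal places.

Var(ȳ_str) = Σ Wₕ²(1−fₕ)sₕ²/nₕ with Wₕ = Nₕ/22400:
  E: (8087/22400)²·(1−118/8087)·51.24/118 = 0.055772787
  D: (3049/22400)²·(1−143/3049)·67.4/143 = 0.0083230184
  C: (11264/22400)²·(1−1125/11264)·436.3/1125 = 0.088272295
  → Var(ȳ_str) = 0.1523681.
Var(ȳ_srs) = (1 − 1386/22400)·328.1/1386 = 0.22207707.
deff = 0.1523681 / 0.22207707 = 0.6861.

0.6861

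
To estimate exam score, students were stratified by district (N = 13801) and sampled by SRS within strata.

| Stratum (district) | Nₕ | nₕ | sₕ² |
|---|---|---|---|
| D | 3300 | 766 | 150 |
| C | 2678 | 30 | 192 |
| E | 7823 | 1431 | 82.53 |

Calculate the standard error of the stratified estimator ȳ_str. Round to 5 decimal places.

0.51188

Var(ȳ_str) = Σₕ Wₕ²(1 − fₕ)sₕ²/nₕ with Wₕ = Nₕ/N, N = 13801.
D: Wₕ = 0.23911311; term = 0.23911311²·(1 − 0.23212121)·150/766 = 0.008597297.
C: Wₕ = 0.19404391; term = 0.19404391²·(1 − 0.01120239)·192/30 = 0.2382799.
E: Wₕ = 0.56684298; term = 0.56684298²·(1 − 0.18292215)·82.53/1431 = 0.015141231.
Sum = 0.26201843.
SE = √(0.26201843) = 0.51188.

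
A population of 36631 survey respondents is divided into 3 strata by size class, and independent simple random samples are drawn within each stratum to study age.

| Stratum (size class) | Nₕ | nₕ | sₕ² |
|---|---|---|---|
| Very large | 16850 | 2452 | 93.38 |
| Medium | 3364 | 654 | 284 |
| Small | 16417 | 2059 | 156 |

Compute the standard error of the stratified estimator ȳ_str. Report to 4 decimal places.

0.1521

Var(ȳ_str) = Σₕ Wₕ²(1 − fₕ)sₕ²/nₕ with Wₕ = Nₕ/N, N = 36631.
Very large: Wₕ = 0.45999290; term = 0.45999290²·(1 − 0.14551929)·93.38/2452 = 0.0068855388.
Medium: Wₕ = 0.09183478; term = 0.09183478²·(1 − 0.19441141)·284/654 = 0.0029503145.
Small: Wₕ = 0.44817231; term = 0.44817231²·(1 − 0.12541877)·156/2059 = 0.013309399.
Sum = 0.023145252.
SE = √(0.023145252) = 0.1521.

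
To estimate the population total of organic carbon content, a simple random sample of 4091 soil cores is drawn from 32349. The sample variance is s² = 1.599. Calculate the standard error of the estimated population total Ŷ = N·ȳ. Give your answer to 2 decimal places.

Var(Ŷ) = N²·Var(ȳ) = N²·(1 − n/N)·s²/n.
f = 4091/32349 = 0.12646450; Var(ȳ) = 0.87353550·1.599/4091 = 3.4142832 × 10^-4.
Var(Ŷ) = 32349² · (3.4142832 × 10^-4) = 357290.33.
SE(Ŷ) = √(357290.33) = 597.74.

597.74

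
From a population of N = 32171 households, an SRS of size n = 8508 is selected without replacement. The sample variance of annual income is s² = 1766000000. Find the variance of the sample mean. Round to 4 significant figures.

Under SRS without replacement, Var(ȳ) = (1 − f)·s²/n with f = n/N = 8508/32171 = 0.26446178.
Var(ȳ) = (1 − 0.26446178)·1766000000/8508 = 0.73553822·207569.35 = 152675.19.

152700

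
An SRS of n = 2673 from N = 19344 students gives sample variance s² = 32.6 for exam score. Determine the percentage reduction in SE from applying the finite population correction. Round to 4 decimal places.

7.1659

f = n/N = 2673/19344 = 0.13818238.
SE_no-fpc = √(s²/n) = 0.11043566; SE_fpc = √((1−f)s²/n) = 0.10252198.
Ratio = √(1−f) = 0.92834133. Reduction = 100·(1 − 0.92834133) = 7.1659%.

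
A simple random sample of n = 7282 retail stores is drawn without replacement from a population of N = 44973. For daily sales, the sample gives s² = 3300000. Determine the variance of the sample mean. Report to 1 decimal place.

379.8

Under SRS without replacement, Var(ȳ) = (1 − f)·s²/n with f = n/N = 7282/44973 = 0.16191937.
Var(ȳ) = (1 − 0.16191937)·3300000/7282 = 0.83808063·453.17221 = 379.79485.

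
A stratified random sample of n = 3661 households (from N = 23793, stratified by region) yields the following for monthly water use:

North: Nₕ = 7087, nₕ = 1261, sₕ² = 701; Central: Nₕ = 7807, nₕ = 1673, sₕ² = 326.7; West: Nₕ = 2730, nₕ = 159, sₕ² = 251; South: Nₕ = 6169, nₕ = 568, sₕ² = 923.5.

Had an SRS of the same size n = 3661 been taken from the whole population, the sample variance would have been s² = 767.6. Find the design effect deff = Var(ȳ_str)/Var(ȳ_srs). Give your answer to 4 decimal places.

0.9913

Var(ȳ_str) = Σ Wₕ²(1−fₕ)sₕ²/nₕ with Wₕ = Nₕ/23793:
  North: (7087/23793)²·(1−1261/7087)·701/1261 = 0.040545012
  Central: (7807/23793)²·(1−1673/7807)·326.7/1673 = 0.016518961
  West: (2730/23793)²·(1−159/2730)·251/159 = 0.019572347
  South: (6169/23793)²·(1−568/6169)·923.5/568 = 0.099236285
  → Var(ȳ_str) = 0.17587261.
Var(ȳ_srs) = (1 − 3661/23793)·767.6/3661 = 0.1774079.
deff = 0.17587261 / 0.1774079 = 0.9913.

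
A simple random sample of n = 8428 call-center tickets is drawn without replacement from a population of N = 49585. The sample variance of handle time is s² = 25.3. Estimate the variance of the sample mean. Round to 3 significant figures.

0.00249

Under SRS without replacement, Var(ȳ) = (1 − f)·s²/n with f = n/N = 8428/49585 = 0.16997076.
Var(ȳ) = (1 − 0.16997076)·25.3/8428 = 0.83002924·0.0030018984 = 0.0024916635.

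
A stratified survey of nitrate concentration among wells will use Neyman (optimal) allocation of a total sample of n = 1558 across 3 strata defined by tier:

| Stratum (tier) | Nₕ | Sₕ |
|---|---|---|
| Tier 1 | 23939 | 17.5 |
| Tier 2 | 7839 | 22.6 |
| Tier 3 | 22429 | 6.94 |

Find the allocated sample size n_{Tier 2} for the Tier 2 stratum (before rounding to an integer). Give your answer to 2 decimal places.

Neyman allocation: nₕ = n·NₕSₕ / Σⱼ NⱼSⱼ.
Σ NⱼSⱼ = 23939·17.5 + 7839·22.6 + 22429·6.94 = 751751.16.
n_{Tier 2} = 1558·7839·22.6 / 751751.16 = 367.17.

367.17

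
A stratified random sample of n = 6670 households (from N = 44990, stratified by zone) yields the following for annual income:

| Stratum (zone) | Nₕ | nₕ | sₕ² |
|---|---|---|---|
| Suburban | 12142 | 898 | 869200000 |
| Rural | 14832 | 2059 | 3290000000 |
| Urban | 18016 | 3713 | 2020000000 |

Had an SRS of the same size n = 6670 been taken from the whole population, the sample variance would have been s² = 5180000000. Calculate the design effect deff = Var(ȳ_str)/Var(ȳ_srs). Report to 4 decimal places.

0.4295

Var(ȳ_str) = Σ Wₕ²(1−fₕ)sₕ²/nₕ with Wₕ = Nₕ/44990:
  Suburban: (12142/44990)²·(1−898/12142)·869200000/898 = 65286.361
  Rural: (14832/44990)²·(1−2059/14832)·3290000000/2059 = 149554.74
  Urban: (18016/44990)²·(1−3713/18016)·2020000000/3713 = 69259.595
  → Var(ȳ_str) = 284100.7.
Var(ȳ_srs) = (1 − 6670/44990)·5180000000/6670 = 661475.
deff = 284100.7 / 661475 = 0.4295.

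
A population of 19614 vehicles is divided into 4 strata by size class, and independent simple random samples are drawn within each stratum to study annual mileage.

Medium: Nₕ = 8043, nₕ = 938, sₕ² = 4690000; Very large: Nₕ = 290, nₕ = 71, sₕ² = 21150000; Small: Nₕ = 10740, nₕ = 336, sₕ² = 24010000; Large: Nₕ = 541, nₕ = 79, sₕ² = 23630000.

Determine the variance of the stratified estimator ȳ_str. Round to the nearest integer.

21741

Var(ȳ_str) = Σₕ Wₕ²(1 − fₕ)sₕ²/nₕ with Wₕ = Nₕ/N, N = 19614.
Medium: Wₕ = 0.41006424; term = 0.41006424²·(1 − 0.11662315)·4690000/938 = 742.71093.
Very large: Wₕ = 0.01478536; term = 0.01478536²·(1 − 0.24482759)·21150000/71 = 49.176973.
Small: Wₕ = 0.54756806; term = 0.54756806²·(1 − 0.03128492)·24010000/336 = 20755.116.
Large: Wₕ = 0.02758234; term = 0.02758234²·(1 − 0.14602588)·23630000/79 = 194.33165.
Sum = 21741.336.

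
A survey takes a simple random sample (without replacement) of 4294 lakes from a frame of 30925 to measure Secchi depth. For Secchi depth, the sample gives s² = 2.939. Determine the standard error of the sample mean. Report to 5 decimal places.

0.02428

Under SRS without replacement, Var(ȳ) = (1 − f)·s²/n with f = n/N = 4294/30925 = 0.13885206.
Var(ȳ) = (1 − 0.13885206)·2.939/4294 = 0.86114794·6.8444341 × 10^-4 = 5.8940703 × 10^-4.
SE(ȳ) = √(5.8940703 × 10^-4) = 0.02428.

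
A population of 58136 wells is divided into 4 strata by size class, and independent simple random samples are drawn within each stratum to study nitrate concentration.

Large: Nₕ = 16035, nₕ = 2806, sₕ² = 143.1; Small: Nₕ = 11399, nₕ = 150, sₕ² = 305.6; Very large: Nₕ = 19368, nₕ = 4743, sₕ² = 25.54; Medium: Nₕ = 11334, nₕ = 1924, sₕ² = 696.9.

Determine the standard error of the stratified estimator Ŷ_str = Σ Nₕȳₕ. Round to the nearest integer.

Var(Ŷ_str) = Σₕ Nₕ²(1 − fₕ)sₕ²/nₕ.
Large: 16035²·(1 − 2806/16035)·143.1/2806 = 1.0818024 × 10^7.
Small: 11399²·(1 − 150/11399)·305.6/150 = 2.6124186 × 10^8.
Very large: 19368²·(1 − 4743/19368)·25.54/4743 = 1.5252759 × 10^6.
Medium: 11334²·(1 − 1924/11334)·696.9/1924 = 3.8631203 × 10^7.
Sum = 3.1221636 × 10^8.
SE = √(3.1221636 × 10^8) = 17670.

17670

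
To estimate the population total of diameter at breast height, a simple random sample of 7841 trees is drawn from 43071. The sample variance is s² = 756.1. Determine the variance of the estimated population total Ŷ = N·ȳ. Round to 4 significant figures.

Var(Ŷ) = N²·Var(ȳ) = N²·(1 − n/N)·s²/n.
f = 7841/43071 = 0.18204825; Var(ȳ) = 0.81795175·756.1/7841 = 0.078874292.
Var(Ŷ) = 43071² · 0.078874292 = 1.4632057 × 10^8.

1.463 × 10^8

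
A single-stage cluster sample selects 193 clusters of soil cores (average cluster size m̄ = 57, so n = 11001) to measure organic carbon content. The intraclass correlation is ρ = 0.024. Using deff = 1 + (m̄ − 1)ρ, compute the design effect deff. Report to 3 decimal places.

2.344

deff = 1 + (57 − 1)·0.024 = 1 + 1.344 = 2.344.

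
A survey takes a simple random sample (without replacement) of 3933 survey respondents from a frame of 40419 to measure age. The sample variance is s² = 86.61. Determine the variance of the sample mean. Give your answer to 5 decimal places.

Under SRS without replacement, Var(ȳ) = (1 − f)·s²/n with f = n/N = 3933/40419 = 0.09730572.
Var(ȳ) = (1 − 0.09730572)·86.61/3933 = 0.90269428·0.022021358 = 0.019878554.

0.01988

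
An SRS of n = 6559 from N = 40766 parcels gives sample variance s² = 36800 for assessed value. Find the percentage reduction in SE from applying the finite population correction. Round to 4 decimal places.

8.3973

f = n/N = 6559/40766 = 0.16089388.
SE_no-fpc = √(s²/n) = 2.3686729; SE_fpc = √((1−f)s²/n) = 2.1697692.
Ratio = √(1−f) = 0.91602736. Reduction = 100·(1 − 0.91602736) = 8.3973%.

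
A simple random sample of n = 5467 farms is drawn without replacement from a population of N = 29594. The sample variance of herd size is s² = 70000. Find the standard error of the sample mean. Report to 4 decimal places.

Under SRS without replacement, Var(ȳ) = (1 − f)·s²/n with f = n/N = 5467/29594 = 0.18473339.
Var(ȳ) = (1 − 0.18473339)·70000/5467 = 0.81526661·12.804097 = 10.438753.
SE(ȳ) = √(10.438753) = 3.2309.

3.2309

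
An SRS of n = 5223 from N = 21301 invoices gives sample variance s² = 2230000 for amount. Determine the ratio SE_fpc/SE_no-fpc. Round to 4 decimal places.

f = n/N = 5223/21301 = 0.24519976.
SE_no-fpc = √(s²/n) = 20.662954; SE_fpc = √((1−f)s²/n) = 17.951818.
Ratio = √(1−f) = 0.86879241.

0.8688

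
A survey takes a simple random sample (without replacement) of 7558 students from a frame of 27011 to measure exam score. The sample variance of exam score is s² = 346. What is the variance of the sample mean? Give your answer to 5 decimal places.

0.03297

Under SRS without replacement, Var(ȳ) = (1 − f)·s²/n with f = n/N = 7558/27011 = 0.27981193.
Var(ȳ) = (1 − 0.27981193)·346/7558 = 0.72018807·0.045779307 = 0.032969711.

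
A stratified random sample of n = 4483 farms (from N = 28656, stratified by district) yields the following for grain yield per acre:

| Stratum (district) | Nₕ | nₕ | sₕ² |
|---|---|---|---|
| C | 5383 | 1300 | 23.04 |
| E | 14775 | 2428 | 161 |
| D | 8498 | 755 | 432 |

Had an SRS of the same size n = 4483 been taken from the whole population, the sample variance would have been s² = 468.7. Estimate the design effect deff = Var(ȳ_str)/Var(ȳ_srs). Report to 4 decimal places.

0.6923

Var(ȳ_str) = Σ Wₕ²(1−fₕ)sₕ²/nₕ with Wₕ = Nₕ/28656:
  C: (5383/28656)²·(1−1300/5383)·23.04/1300 = 4.7436402 × 10^-4
  E: (14775/28656)²·(1−2428/14775)·161/2428 = 0.014731094
  D: (8498/28656)²·(1−755/8498)·432/755 = 0.045849188
  → Var(ȳ_str) = 0.061054646.
Var(ȳ_srs) = (1 − 4483/28656)·468.7/4483 = 0.088194438.
deff = 0.061054646 / 0.088194438 = 0.6923.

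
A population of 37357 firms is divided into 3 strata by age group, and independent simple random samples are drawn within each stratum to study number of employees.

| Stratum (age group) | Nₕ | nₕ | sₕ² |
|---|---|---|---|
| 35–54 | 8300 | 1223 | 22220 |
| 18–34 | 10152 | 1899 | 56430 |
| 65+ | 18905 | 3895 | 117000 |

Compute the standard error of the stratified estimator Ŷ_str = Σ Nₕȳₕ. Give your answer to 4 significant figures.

109900

Var(Ŷ_str) = Σₕ Nₕ²(1 − fₕ)sₕ²/nₕ.
35–54: 8300²·(1 − 1223/8300)·22220/1223 = 1.0671977 × 10^9.
18–34: 10152²·(1 − 1899/10152)·56430/1899 = 2.4897087 × 10^9.
65+: 18905²·(1 − 3895/18905)·117000/3895 = 8.5238495 × 10^9.
Sum = 1.2080756 × 10^10.
SE = √(1.2080756 × 10^10) = 109900.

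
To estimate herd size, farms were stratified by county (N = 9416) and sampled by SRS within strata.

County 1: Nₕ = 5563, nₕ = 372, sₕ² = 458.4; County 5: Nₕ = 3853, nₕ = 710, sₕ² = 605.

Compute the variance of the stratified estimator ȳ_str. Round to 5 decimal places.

Var(ȳ_str) = Σₕ Wₕ²(1 − fₕ)sₕ²/nₕ with Wₕ = Nₕ/N, N = 9416.
County 1: Wₕ = 0.59080289; term = 0.59080289²·(1 − 0.06687039)·458.4/372 = 0.40135517.
County 5: Wₕ = 0.40919711; term = 0.40919711²·(1 − 0.18427200)·605/710 = 0.11638782.
Sum = 0.51774299.

0.51774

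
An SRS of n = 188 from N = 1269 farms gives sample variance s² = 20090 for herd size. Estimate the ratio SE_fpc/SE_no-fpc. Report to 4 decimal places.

0.9230

f = n/N = 188/1269 = 0.14814815.
SE_no-fpc = √(s²/n) = 10.337393; SE_fpc = √((1−f)s²/n) = 9.5409821.
Ratio = √(1−f) = 0.92295821.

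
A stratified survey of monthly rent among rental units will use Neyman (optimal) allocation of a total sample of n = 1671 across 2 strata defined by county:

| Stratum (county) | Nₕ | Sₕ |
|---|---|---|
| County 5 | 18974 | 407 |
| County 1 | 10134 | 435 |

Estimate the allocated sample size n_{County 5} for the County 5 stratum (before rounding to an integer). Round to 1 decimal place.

1063.8

Neyman allocation: nₕ = n·NₕSₕ / Σⱼ NⱼSⱼ.
Σ NⱼSⱼ = 18974·407 + 10134·435 = 1.2130708 × 10^7.
n_{County 5} = 1671·18974·407 / (1.2130708 × 10^7) = 1063.8.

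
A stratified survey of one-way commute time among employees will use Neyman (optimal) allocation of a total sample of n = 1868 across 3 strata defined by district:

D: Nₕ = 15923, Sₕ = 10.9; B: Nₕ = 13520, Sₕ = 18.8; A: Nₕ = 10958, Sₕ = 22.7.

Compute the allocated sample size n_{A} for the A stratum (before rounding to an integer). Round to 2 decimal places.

686.87

Neyman allocation: nₕ = n·NₕSₕ / Σⱼ NⱼSⱼ.
Σ NⱼSⱼ = 15923·10.9 + 13520·18.8 + 10958·22.7 = 676483.3.
n_{A} = 1868·10958·22.7 / 676483.3 = 686.87.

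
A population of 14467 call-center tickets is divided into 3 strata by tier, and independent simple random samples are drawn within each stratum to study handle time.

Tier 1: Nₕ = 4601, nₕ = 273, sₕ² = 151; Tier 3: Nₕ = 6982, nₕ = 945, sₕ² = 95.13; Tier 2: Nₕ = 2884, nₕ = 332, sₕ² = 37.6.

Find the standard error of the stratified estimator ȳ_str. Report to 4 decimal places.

0.2773

Var(ȳ_str) = Σₕ Wₕ²(1 − fₕ)sₕ²/nₕ with Wₕ = Nₕ/N, N = 14467.
Tier 1: Wₕ = 0.31803415; term = 0.31803415²·(1 − 0.05933493)·151/273 = 0.052625571.
Tier 3: Wₕ = 0.48261561; term = 0.48261561²·(1 − 0.13534804)·95.13/945 = 0.020273547.
Tier 2: Wₕ = 0.19935025; term = 0.19935025²·(1 − 0.11511789)·37.6/332 = 0.0039826187.
Sum = 0.076881737.
SE = √(0.076881737) = 0.2773.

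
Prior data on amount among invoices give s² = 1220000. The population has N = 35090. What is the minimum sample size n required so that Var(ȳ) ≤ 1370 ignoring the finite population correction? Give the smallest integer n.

Without fpc, n₀ = s²/D = 1220000/1370 = 890.5109.
Rounding up, n = 891.

891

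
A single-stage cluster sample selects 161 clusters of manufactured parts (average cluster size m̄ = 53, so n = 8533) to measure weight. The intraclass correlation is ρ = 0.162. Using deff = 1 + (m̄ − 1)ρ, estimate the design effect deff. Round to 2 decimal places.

deff = 1 + (53 − 1)·0.162 = 1 + 8.424 = 9.424.

9.42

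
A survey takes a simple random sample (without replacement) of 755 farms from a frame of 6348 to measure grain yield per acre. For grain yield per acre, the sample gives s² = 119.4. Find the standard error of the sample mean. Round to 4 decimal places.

Under SRS without replacement, Var(ȳ) = (1 − f)·s²/n with f = n/N = 755/6348 = 0.11893510.
Var(ȳ) = (1 − 0.11893510)·119.4/755 = 0.88106490·0.1581457 = 0.13933662.
SE(ȳ) = √(0.13933662) = 0.3733.

0.3733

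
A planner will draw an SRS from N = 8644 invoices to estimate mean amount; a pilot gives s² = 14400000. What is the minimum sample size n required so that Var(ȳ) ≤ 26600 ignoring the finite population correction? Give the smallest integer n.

542

Without fpc, n₀ = s²/D = 14400000/26600 = 541.3534.
Rounding up, n = 542.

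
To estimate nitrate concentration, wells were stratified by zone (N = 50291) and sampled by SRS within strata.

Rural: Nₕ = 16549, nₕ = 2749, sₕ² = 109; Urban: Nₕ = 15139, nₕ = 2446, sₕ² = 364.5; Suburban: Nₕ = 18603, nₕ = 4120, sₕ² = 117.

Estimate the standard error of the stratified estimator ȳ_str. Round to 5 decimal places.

0.13389

Var(ȳ_str) = Σₕ Wₕ²(1 − fₕ)sₕ²/nₕ with Wₕ = Nₕ/N, N = 50291.
Rural: Wₕ = 0.32906484; term = 0.32906484²·(1 − 0.16611276)·109/2749 = 0.0035803218.
Urban: Wₕ = 0.30102802; term = 0.30102802²·(1 − 0.16156946)·364.5/2446 = 0.01132197.
Suburban: Wₕ = 0.36990714; term = 0.36990714²·(1 − 0.22146966)·117/4120 = 0.0030251688.
Sum = 0.017927461.
SE = √(0.017927461) = 0.13389.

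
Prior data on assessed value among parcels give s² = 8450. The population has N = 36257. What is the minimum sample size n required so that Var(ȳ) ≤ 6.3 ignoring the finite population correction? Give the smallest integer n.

Without fpc, n₀ = s²/D = 8450/6.3 = 1341.2698.
Rounding up, n = 1342.

1342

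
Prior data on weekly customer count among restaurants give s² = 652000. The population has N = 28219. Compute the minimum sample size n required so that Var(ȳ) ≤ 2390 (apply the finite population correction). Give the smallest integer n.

271

Without fpc, n₀ = s²/D = 652000/2390 = 272.8033.
With fpc, (1 − n/N)·s²/n ≤ D requires n ≥ n₀/(1 + n₀/N) = 272.8033/(1 + 272.8033/28219) = 270.1913.
Rounding up, n = 271.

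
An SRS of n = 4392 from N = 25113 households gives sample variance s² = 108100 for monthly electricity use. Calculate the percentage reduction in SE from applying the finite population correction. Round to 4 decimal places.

f = n/N = 4392/25113 = 0.17488950.
SE_no-fpc = √(s²/n) = 4.9611423; SE_fpc = √((1−f)s²/n) = 4.506483.
Ratio = √(1−f) = 0.90835593. Reduction = 100·(1 − 0.90835593) = 9.1644%.

9.1644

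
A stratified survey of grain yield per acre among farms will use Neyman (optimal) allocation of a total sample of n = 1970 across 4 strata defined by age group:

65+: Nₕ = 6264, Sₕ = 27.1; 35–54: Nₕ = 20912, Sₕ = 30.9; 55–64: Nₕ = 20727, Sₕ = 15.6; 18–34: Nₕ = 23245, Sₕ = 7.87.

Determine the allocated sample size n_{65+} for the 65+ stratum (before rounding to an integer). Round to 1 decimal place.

252.9

Neyman allocation: nₕ = n·NₕSₕ / Σⱼ NⱼSⱼ.
Σ NⱼSⱼ = 6264·27.1 + 20912·30.9 + 20727·15.6 + 23245·7.87 = 1.3222146 × 10^6.
n_{65+} = 1970·6264·27.1 / (1.3222146 × 10^6) = 252.9.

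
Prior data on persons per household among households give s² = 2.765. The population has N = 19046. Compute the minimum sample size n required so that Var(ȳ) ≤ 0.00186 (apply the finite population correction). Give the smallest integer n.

Without fpc, n₀ = s²/D = 2.765/0.00186 = 1486.5591.
With fpc, (1 − n/N)·s²/n ≤ D requires n ≥ n₀/(1 + n₀/N) = 1486.5591/(1 + 1486.5591/19046) = 1378.9321.
Rounding up, n = 1379.

1379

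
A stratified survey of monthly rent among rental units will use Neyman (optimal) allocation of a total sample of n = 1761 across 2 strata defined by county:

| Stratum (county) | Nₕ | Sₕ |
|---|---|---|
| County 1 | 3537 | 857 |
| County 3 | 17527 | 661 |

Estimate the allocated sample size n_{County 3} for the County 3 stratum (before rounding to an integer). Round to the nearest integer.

1396

Neyman allocation: nₕ = n·NₕSₕ / Σⱼ NⱼSⱼ.
Σ NⱼSⱼ = 3537·857 + 17527·661 = 1.4616556 × 10^7.
n_{County 3} = 1761·17527·661 / (1.4616556 × 10^7) = 1396.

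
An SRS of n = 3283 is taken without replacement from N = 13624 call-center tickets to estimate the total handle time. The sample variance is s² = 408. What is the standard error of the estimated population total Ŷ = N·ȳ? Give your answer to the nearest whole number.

4184

Var(Ŷ) = N²·Var(ȳ) = N²·(1 − n/N)·s²/n.
f = 3283/13624 = 0.24097181; Var(ȳ) = 0.75902819·408/3283 = 0.094329424.
Var(Ŷ) = 13624² · 0.094329424 = 1.7508803 × 10^7.
SE(Ŷ) = √(1.7508803 × 10^7) = 4184.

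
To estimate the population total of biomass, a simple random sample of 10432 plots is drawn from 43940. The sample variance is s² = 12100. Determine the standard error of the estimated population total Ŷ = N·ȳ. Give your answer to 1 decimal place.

Var(Ŷ) = N²·Var(ȳ) = N²·(1 − n/N)·s²/n.
f = 10432/43940 = 0.23741466; Var(ȳ) = 0.76258534·12100/10432 = 0.88451713.
Var(Ŷ) = 43940² · 0.88451713 = 1.7077581 × 10^9.
SE(Ŷ) = √(1.7077581 × 10^9) = 41325.0.

41325.0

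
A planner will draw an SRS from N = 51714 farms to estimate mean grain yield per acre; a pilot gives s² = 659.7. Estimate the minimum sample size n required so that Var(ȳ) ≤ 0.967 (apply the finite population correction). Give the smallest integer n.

674

Without fpc, n₀ = s²/D = 659.7/0.967 = 682.2130.
With fpc, (1 − n/N)·s²/n ≤ D requires n ≥ n₀/(1 + n₀/N) = 682.2130/(1 + 682.2130/51714) = 673.3304.
Rounding up, n = 674.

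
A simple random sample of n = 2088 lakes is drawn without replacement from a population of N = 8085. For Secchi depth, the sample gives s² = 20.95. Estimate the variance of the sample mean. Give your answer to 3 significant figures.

0.00744

Under SRS without replacement, Var(ȳ) = (1 − f)·s²/n with f = n/N = 2088/8085 = 0.25825603.
Var(ȳ) = (1 − 0.25825603)·20.95/2088 = 0.74174397·0.010033525 = 0.0074423066.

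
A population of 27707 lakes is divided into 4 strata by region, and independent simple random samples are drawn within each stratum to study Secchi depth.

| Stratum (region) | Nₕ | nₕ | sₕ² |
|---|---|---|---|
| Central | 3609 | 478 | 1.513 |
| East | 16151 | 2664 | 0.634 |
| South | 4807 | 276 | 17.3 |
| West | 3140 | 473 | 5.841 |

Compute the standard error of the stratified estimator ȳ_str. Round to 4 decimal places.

0.0450

Var(ȳ_str) = Σₕ Wₕ²(1 − fₕ)sₕ²/nₕ with Wₕ = Nₕ/N, N = 27707.
Central: Wₕ = 0.13025589; term = 0.13025589²·(1 − 0.13244666)·1.513/478 = 4.6590994 × 10^-5.
East: Wₕ = 0.58292128; term = 0.58292128²·(1 − 0.16494335)·0.634/2664 = 6.7529075 × 10^-5.
South: Wₕ = 0.17349406; term = 0.17349406²·(1 − 0.05741627)·17.3/276 = 0.0017783867.
West: Wₕ = 0.11332876; term = 0.11332876²·(1 − 0.15063694)·5.841/473 = 1.3470996 × 10^-4.
Sum = 0.0020272167.
SE = √(0.0020272167) = 0.0450.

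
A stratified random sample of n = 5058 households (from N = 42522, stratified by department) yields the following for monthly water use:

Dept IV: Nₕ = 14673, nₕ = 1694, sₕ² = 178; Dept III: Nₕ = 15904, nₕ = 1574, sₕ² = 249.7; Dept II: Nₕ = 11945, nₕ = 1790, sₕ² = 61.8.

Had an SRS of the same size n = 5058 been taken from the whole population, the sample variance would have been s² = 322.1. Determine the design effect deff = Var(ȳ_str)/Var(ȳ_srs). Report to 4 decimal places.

0.5949

Var(ȳ_str) = Σ Wₕ²(1−fₕ)sₕ²/nₕ with Wₕ = Nₕ/42522:
  Dept IV: (14673/42522)²·(1−1694/14673)·178/1694 = 0.011067241
  Dept III: (15904/42522)²·(1−1574/15904)·249.7/1574 = 0.01999581
  Dept II: (11945/42522)²·(1−1790/11945)·61.8/1790 = 0.0023161899
  → Var(ȳ_str) = 0.033379241.
Var(ȳ_srs) = (1 − 5058/42522)·322.1/5058 = 0.056106395.
deff = 0.033379241 / 0.056106395 = 0.5949.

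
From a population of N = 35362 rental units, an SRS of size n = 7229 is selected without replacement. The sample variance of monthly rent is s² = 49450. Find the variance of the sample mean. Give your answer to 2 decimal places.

5.44

Under SRS without replacement, Var(ȳ) = (1 − f)·s²/n with f = n/N = 7229/35362 = 0.20442848.
Var(ȳ) = (1 − 0.20442848)·49450/7229 = 0.79557152·6.8405035 = 5.4421098.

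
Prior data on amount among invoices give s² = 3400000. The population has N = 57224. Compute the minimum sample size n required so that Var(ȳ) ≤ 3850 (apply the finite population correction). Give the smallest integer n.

870

Without fpc, n₀ = s²/D = 3400000/3850 = 883.1169.
With fpc, (1 − n/N)·s²/n ≤ D requires n ≥ n₀/(1 + n₀/N) = 883.1169/(1 + 883.1169/57224) = 869.6952.
Rounding up, n = 870.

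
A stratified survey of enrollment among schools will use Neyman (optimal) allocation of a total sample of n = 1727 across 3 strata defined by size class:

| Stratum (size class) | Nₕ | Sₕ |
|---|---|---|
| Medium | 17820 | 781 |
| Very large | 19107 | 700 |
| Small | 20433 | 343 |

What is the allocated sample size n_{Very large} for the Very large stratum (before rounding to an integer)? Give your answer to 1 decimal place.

673.4

Neyman allocation: nₕ = n·NₕSₕ / Σⱼ NⱼSⱼ.
Σ NⱼSⱼ = 17820·781 + 19107·700 + 20433·343 = 3.4300839 × 10^7.
n_{Very large} = 1727·19107·700 / (3.4300839 × 10^7) = 673.4.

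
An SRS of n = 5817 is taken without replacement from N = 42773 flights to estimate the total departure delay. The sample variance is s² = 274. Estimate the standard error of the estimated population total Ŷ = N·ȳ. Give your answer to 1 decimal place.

Var(Ŷ) = N²·Var(ȳ) = N²·(1 − n/N)·s²/n.
f = 5817/42773 = 0.13599701; Var(ȳ) = 0.86400299·274/5817 = 0.040697408.
Var(Ŷ) = 42773² · 0.040697408 = 7.445711 × 10^7.
SE(Ŷ) = √(7.445711 × 10^7) = 8628.9.

8628.9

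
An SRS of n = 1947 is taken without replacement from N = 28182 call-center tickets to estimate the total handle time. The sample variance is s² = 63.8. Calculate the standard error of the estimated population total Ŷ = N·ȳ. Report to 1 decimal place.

Var(Ŷ) = N²·Var(ȳ) = N²·(1 − n/N)·s²/n.
f = 1947/28182 = 0.06908665; Var(ȳ) = 0.93091335·63.8/1947 = 0.030504505.
Var(Ŷ) = 28182² · 0.030504505 = 2.4227444 × 10^7.
SE(Ŷ) = √(2.4227444 × 10^7) = 4922.1.

4922.1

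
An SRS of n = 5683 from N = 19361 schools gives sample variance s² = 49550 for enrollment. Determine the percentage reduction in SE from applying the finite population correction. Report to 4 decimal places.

15.9481

f = n/N = 5683/19361 = 0.29352823.
SE_no-fpc = √(s²/n) = 2.952793; SE_fpc = √((1−f)s²/n) = 2.4818779.
Ratio = √(1−f) = 0.84051875. Reduction = 100·(1 − 0.84051875) = 15.9481%.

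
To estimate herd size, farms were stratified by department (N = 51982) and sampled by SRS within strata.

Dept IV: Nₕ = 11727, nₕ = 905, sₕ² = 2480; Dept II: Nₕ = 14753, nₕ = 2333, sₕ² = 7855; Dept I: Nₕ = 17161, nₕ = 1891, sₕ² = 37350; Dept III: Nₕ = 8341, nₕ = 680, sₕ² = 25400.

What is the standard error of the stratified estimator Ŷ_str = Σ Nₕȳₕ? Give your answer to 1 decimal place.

92344.0

Var(Ŷ_str) = Σₕ Nₕ²(1 − fₕ)sₕ²/nₕ.
Dept IV: 11727²·(1 − 905/11727)·2480/905 = 3.4777436 × 10^8.
Dept II: 14753²·(1 − 2333/14753)·7855/2333 = 6.1692645 × 10^8.
Dept I: 17161²·(1 − 1891/17161)·37350/1891 = 5.1758384 × 10^9.
Dept III: 8341²·(1 − 680/8341)·25400/680 = 2.3868679 × 10^9.
Sum = 8.5274071 × 10^9.
SE = √(8.5274071 × 10^9) = 92344.0.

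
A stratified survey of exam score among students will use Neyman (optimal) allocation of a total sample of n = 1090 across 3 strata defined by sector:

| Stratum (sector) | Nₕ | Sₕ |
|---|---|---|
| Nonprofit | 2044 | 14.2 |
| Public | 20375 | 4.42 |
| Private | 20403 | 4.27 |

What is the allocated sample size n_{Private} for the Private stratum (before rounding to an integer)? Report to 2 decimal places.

460.52

Neyman allocation: nₕ = n·NₕSₕ / Σⱼ NⱼSⱼ.
Σ NⱼSⱼ = 2044·14.2 + 20375·4.42 + 20403·4.27 = 206203.11.
n_{Private} = 1090·20403·4.27 / 206203.11 = 460.52.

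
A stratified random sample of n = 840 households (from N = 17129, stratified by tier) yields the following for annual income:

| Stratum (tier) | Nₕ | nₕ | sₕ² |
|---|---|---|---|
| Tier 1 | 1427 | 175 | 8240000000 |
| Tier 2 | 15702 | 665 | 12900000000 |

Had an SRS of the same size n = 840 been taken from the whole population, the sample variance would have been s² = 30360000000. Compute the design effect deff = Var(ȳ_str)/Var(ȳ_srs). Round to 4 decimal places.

Var(ȳ_str) = Σ Wₕ²(1−fₕ)sₕ²/nₕ with Wₕ = Nₕ/17129:
  Tier 1: (1427/17129)²·(1−175/1427)·8240000000/175 = 286717
  Tier 2: (15702/17129)²·(1−665/15702)·12900000000/665 = 1.5610622 × 10^7
  → Var(ȳ_str) = 1.5897339 × 10^7.
Var(ȳ_srs) = (1 − 840/17129)·30360000000/840 = 3.4370424 × 10^7.
deff = (1.5897339 × 10^7) / (3.4370424 × 10^7) = 0.4625.

0.4625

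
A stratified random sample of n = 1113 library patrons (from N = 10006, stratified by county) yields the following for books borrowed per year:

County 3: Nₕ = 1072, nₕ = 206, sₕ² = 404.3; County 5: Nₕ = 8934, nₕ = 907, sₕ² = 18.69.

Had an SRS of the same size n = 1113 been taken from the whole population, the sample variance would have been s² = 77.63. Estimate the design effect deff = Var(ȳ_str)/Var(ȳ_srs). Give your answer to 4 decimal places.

0.5317

Var(ȳ_str) = Σ Wₕ²(1−fₕ)sₕ²/nₕ with Wₕ = Nₕ/10006:
  County 3: (1072/10006)²·(1−206/1072)·404.3/206 = 0.01819819
  County 5: (8934/10006)²·(1−907/8934)·18.69/907 = 0.014759792
  → Var(ȳ_str) = 0.032957982.
Var(ȳ_srs) = (1 − 1113/10006)·77.63/1113 = 0.061990083.
deff = 0.032957982 / 0.061990083 = 0.5317.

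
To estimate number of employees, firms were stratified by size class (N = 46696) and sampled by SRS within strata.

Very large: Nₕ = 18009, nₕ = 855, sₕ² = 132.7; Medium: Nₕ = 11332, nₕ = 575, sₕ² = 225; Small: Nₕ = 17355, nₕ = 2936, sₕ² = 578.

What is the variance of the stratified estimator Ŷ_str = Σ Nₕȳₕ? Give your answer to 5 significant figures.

1.4491 × 10^8

Var(Ŷ_str) = Σₕ Nₕ²(1 − fₕ)sₕ²/nₕ.
Very large: 18009²·(1 − 855/18009)·132.7/855 = 4.794682 × 10^7.
Medium: 11332²·(1 − 575/11332)·225/575 = 4.7699344 × 10^7.
Small: 17355²·(1 − 2936/17355)·578/2936 = 4.9264213 × 10^7.
Sum = 1.4491038 × 10^8.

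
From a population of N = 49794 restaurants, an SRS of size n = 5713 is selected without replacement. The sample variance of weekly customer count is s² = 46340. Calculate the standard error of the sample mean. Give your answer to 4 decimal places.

2.6797

Under SRS without replacement, Var(ȳ) = (1 − f)·s²/n with f = n/N = 5713/49794 = 0.11473270.
Var(ȳ) = (1 − 0.11473270)·46340/5713 = 0.88526730·8.111325 = 7.1806908.
SE(ȳ) = √(7.1806908) = 2.6797.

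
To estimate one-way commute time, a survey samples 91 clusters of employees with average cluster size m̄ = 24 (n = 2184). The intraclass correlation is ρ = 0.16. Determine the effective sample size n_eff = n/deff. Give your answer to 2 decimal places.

466.67

deff = 1 + (24 − 1)·0.16 = 1 + 3.68 = 4.68.
n_eff = 2184 / 4.68 = 466.67.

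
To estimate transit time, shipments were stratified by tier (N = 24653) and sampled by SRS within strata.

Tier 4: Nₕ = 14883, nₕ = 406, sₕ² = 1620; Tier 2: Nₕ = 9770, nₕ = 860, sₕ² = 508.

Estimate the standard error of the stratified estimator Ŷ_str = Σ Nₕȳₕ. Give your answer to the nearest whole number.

Var(Ŷ_str) = Σₕ Nₕ²(1 − fₕ)sₕ²/nₕ.
Tier 4: 14883²·(1 − 406/14883)·1620/406 = 8.5972199 × 10^8.
Tier 2: 9770²·(1 − 860/9770)·508/860 = 5.1420646 × 10^7.
Sum = 9.1114264 × 10^8.
SE = √(9.1114264 × 10^8) = 30185.

30185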